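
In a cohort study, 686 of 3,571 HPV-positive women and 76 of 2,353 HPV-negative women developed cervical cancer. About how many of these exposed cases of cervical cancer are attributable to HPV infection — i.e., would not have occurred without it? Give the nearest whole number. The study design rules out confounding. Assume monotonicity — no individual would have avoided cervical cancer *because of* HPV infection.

about 571 cases

p₁ = P(outcome | exposed) = 686/3571 = 0.1921
p₀ = P(outcome | unexposed) = 76/2353 = 0.032299
PN = (p₁ − p₀)/p₁ = (0.1921 − 0.032299) / 0.1921 ≈ 0.83187.
Attributable cases ≈ PN × (exposed cases) = 0.83187 × 686 ≈ 570.66.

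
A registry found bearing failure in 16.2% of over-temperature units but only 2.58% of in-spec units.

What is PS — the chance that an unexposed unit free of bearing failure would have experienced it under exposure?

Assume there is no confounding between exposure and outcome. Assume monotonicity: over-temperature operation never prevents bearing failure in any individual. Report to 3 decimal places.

PS ≈ 0.140

p₁ = 0.162, p₀ = 0.0258.
Under exogeneity and monotonicity, PS = (p₁ − p₀) / (1 − p₀).
PS = (0.162 − 0.0258) / (1 − 0.0258) = 0.1362 / 0.9742 ≈ 0.1398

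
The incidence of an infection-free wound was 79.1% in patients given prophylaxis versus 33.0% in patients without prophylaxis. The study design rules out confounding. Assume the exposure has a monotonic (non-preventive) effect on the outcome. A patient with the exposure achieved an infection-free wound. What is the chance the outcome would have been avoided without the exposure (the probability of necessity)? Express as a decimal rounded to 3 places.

p₁ = 0.791, p₀ = 0.33.
Under exogeneity and monotonicity, PN = (p₁ − p₀) / p₁.
PN = (0.791 − 0.33) / 0.791 = 0.461 / 0.791 ≈ 0.5828

PN ≈ 0.583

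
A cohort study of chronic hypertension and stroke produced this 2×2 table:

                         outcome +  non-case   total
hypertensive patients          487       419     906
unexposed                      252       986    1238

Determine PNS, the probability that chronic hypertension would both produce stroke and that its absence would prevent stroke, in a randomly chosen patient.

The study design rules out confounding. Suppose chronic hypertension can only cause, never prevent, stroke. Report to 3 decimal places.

PNS ≈ 0.334

p₁ = P(outcome | exposed) = 487/906 = 0.53753
p₀ = P(outcome | unexposed) = 252/1238 = 0.20355
Under exogeneity and monotonicity, PNS = p₁ − p₀.
PNS = 0.53753 − 0.20355 = 0.33397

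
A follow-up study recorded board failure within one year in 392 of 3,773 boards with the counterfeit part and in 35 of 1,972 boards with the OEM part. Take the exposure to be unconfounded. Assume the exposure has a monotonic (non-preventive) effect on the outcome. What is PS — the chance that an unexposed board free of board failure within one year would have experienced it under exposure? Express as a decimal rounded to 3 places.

p₁ = P(outcome | exposed) = 392/3773 = 0.1039
p₀ = P(outcome | unexposed) = 35/1972 = 0.017748
Under exogeneity and monotonicity, PS = (p₁ − p₀) / (1 − p₀).
PS = (0.1039 − 0.017748) / (1 − 0.017748) = 0.086148 / 0.98225 ≈ 0.0877

PS ≈ 0.088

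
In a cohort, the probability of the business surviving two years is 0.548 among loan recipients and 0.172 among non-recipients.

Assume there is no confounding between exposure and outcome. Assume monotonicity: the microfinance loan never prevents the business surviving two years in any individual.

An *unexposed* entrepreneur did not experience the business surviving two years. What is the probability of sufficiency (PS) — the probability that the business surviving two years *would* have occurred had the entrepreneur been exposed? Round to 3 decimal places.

PS ≈ 0.454

Let p₁ = 0.548, p₀ = 0.172.
Under exogeneity and monotonicity, PS = (p₁ − p₀) / (1 − p₀).
PS = (0.548 − 0.172) / (1 − 0.172) = 0.376 / 0.828 ≈ 0.4541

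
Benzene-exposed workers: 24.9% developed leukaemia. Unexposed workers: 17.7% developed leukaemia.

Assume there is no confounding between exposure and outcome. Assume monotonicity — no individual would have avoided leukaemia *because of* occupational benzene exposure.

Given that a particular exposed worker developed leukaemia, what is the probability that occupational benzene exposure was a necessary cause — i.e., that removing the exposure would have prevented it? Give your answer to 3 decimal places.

PN ≈ 0.289

p₁ = 0.249, p₀ = 0.177.
Under exogeneity and monotonicity, PN = (p₁ − p₀) / p₁.
PN = (0.249 − 0.177) / 0.249 = 0.072 / 0.249 ≈ 0.2892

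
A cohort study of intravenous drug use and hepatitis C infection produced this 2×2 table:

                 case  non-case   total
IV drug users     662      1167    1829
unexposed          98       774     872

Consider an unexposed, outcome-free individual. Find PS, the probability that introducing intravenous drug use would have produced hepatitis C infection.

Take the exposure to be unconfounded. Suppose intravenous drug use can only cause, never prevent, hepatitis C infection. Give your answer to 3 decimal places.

PS ≈ 0.281

p₁ = P(outcome | exposed) = 662/1829 = 0.36195
p₀ = P(outcome | unexposed) = 98/872 = 0.11239
Under exogeneity and monotonicity, PS = (p₁ − p₀)/(1 − p₀).
PS = (0.36195 − 0.11239) / 0.88761 ≈ 0.2812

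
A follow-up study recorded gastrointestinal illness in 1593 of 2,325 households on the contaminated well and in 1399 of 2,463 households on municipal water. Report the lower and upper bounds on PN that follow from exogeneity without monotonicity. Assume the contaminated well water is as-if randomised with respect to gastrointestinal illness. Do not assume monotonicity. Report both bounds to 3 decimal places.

0.171 ≤ PN ≤ 0.630

p₁ = P(outcome | exposed) = 1593/2325 = 0.68516
p₀ = P(outcome | unexposed) = 1399/2463 = 0.56801
Under exogeneity alone the bounds on PN are max{0,(p₁−p₀)/p₁} ≤ PN ≤ min{1,(1−p₀)/p₁}.
  lower = (p₁ − p₀)/p₁ = 0.11715 / 0.68516 ≈ 0.1710
  upper = min{1, (1 − p₀)/p₁} = 0.43199 / 0.68516 ≈ 0.6305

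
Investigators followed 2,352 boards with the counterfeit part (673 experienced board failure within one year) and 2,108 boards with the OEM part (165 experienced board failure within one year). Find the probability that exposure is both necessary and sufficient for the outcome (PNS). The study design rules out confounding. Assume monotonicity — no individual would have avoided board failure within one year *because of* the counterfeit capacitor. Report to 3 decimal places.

PNS ≈ 0.208

p₁ = P(outcome | exposed) = 673/2352 = 0.28614
p₀ = P(outcome | unexposed) = 165/2108 = 0.078273
Under exogeneity and monotonicity, PNS = p₁ − p₀.
PNS = 0.28614 − 0.078273 = 0.20787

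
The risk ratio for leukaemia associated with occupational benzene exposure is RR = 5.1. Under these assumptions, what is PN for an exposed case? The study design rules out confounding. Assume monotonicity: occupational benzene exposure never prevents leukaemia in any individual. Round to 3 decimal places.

PN ≈ 0.804

Under exogeneity and monotonicity, PN = (RR − 1) / RR = 1 − 1/RR.
PN = (5.1 − 1) / 5.1 = 4.1 / 5.1 ≈ 0.8039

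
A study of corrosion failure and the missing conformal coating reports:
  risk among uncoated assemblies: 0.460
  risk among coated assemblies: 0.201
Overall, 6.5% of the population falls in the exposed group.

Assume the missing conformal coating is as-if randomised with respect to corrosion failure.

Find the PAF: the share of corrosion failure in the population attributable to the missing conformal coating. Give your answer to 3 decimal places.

Let p₁ = 0.46, p₀ = 0.201.
Overall risk P(Y=1) = π·p₁ + (1−π)·p₀ = 0.065×0.46 + 0.935×0.201 = 0.21784.
Under exogeneity, PAF = [P(Y=1) − p₀] / P(Y=1).
PAF = (0.21784 − 0.201) / 0.21784 ≈ 0.0773

PAF ≈ 0.077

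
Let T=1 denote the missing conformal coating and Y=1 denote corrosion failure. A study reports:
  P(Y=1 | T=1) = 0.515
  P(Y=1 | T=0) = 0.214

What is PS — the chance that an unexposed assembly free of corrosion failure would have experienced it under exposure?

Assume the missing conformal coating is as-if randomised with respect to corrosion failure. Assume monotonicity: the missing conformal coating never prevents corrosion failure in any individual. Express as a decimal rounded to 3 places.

PS ≈ 0.383

Let p₁ = 0.515, p₀ = 0.214.
Under exogeneity and monotonicity, PS = (p₁ − p₀) / (1 − p₀).
PS = (0.515 − 0.214) / (1 − 0.214) = 0.301 / 0.786 ≈ 0.3830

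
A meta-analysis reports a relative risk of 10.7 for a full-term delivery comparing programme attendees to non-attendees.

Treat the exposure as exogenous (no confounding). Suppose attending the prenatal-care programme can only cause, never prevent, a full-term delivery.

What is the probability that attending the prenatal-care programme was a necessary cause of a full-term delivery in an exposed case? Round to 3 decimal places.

PN ≈ 0.907

Under exogeneity and monotonicity, PN = (RR − 1) / RR = 1 − 1/RR.
PN = (10.7 − 1) / 10.7 = 9.7 / 10.7 ≈ 0.9065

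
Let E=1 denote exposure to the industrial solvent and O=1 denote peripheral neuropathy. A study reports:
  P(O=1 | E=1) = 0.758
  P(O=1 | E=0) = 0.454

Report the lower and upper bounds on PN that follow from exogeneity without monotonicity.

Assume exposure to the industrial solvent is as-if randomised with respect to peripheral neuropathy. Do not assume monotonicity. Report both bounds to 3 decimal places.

0.401 ≤ PN ≤ 0.720

Let p₁ = 0.758, p₀ = 0.454.
Under exogeneity alone the bounds on PN are max{0,(p₁−p₀)/p₁} ≤ PN ≤ min{1,(1−p₀)/p₁}.
  lower = (p₁ − p₀)/p₁ = 0.304 / 0.758 ≈ 0.4011
  upper = min{1, (1 − p₀)/p₁} = 0.546 / 0.758 ≈ 0.7203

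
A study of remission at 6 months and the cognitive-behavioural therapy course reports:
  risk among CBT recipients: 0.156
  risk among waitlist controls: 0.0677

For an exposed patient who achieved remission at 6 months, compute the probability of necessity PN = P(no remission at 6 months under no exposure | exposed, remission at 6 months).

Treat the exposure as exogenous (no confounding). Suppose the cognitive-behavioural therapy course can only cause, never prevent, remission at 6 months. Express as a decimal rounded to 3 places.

PN ≈ 0.566

Let p₁ = 0.156, p₀ = 0.0677.
Under exogeneity and monotonicity, PN = (p₁ − p₀) / p₁.
PN = (0.156 − 0.0677) / 0.156 = 0.0883 / 0.156 ≈ 0.5660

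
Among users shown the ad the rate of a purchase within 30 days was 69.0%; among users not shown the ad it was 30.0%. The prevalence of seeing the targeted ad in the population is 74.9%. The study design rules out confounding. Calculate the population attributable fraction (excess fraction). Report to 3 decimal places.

PAF ≈ 0.493

p₁ = 0.69, p₀ = 0.3.
Overall risk P(Y=1) = π·p₁ + (1−π)·p₀ = 0.749×0.69 + 0.251×0.3 = 0.59211.
Under exogeneity, PAF = [P(Y=1) − p₀] / P(Y=1).
PAF = (0.59211 − 0.3) / 0.59211 ≈ 0.4933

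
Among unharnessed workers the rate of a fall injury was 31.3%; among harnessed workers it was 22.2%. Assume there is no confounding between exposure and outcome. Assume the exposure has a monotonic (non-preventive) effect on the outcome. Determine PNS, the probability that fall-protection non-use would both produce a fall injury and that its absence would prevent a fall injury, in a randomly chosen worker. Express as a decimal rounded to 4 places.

p₁ = 0.313, p₀ = 0.222.
Under exogeneity and monotonicity, PNS = p₁ − p₀.
PNS = 0.313 − 0.222 = 0.091

PNS ≈ 0.0910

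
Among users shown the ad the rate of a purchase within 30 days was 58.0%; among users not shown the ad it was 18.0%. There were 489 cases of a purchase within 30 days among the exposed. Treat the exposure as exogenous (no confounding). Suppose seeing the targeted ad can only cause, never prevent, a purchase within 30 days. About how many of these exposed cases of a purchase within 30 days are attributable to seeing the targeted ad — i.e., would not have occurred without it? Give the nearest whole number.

p₁ = 0.58, p₀ = 0.18.
PN = (p₁ − p₀)/p₁ = (0.58 − 0.18) / 0.58 ≈ 0.68966.
Attributable cases ≈ PN × (exposed cases) = 0.68966 × 489 ≈ 337.24.

about 337 cases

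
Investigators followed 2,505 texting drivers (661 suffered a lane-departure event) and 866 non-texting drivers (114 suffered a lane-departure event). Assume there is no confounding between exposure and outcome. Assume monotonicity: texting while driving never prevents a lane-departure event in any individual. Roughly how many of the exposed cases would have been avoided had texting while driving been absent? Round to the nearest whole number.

about 331 cases

p₁ = P(outcome | exposed) = 661/2505 = 0.26387
p₀ = P(outcome | unexposed) = 114/866 = 0.13164
PN = (p₁ − p₀)/p₁ = (0.26387 − 0.13164) / 0.26387 ≈ 0.50112.
Attributable cases ≈ PN × (exposed cases) = 0.50112 × 661 ≈ 331.24.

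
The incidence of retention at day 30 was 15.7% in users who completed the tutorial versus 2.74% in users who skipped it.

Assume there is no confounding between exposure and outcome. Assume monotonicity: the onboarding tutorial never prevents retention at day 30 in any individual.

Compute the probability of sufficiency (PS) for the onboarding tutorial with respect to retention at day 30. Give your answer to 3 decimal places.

p₁ = 0.157, p₀ = 0.0274.
Under exogeneity and monotonicity, PS = (p₁ − p₀) / (1 − p₀).
PS = (0.157 − 0.0274) / (1 − 0.0274) = 0.1296 / 0.9726 ≈ 0.1333

PS ≈ 0.133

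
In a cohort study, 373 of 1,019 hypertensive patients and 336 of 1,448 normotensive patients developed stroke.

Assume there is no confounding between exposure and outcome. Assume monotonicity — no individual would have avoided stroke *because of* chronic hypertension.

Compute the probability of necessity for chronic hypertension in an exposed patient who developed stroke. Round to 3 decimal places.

PN ≈ 0.366

p₁ = P(outcome | exposed) = 373/1019 = 0.36605
p₀ = P(outcome | unexposed) = 336/1448 = 0.23204
Under exogeneity and monotonicity, PN = (p₁ − p₀) / p₁.
PN = (0.36605 − 0.23204) / 0.36605 = 0.134 / 0.36605 ≈ 0.3661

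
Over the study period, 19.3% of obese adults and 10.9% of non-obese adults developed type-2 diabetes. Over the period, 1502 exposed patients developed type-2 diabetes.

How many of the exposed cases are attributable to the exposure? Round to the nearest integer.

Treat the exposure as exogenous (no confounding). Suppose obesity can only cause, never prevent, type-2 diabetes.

p₁ = 0.193, p₀ = 0.109.
PN = (p₁ − p₀)/p₁ = (0.193 − 0.109) / 0.193 ≈ 0.43523.
Attributable cases ≈ PN × (exposed cases) = 0.43523 × 1502 ≈ 653.72.

about 654 cases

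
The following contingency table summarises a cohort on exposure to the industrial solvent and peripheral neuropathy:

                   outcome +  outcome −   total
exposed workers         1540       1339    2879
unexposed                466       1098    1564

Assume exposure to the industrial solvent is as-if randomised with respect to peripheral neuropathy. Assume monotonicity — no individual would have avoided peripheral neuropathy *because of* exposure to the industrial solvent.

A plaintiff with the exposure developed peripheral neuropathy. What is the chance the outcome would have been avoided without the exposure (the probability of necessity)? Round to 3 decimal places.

PN ≈ 0.443

p₁ = P(outcome | exposed) = 1540/2879 = 0.53491
p₀ = P(outcome | unexposed) = 466/1564 = 0.29795
Under exogeneity and monotonicity, PN = (p₁ − p₀) / p₁.
PN = (0.53491 − 0.29795) / 0.53491 = 0.23695 / 0.53491 ≈ 0.4430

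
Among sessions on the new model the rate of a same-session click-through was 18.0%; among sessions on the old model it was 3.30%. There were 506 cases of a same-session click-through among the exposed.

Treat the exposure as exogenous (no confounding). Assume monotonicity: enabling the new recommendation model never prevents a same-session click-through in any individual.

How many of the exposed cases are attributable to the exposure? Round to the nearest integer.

p₁ = 0.18, p₀ = 0.033.
PN = (p₁ − p₀)/p₁ = (0.18 − 0.033) / 0.18 ≈ 0.81667.
Attributable cases ≈ PN × (exposed cases) = 0.81667 × 506 ≈ 413.23.

about 413 cases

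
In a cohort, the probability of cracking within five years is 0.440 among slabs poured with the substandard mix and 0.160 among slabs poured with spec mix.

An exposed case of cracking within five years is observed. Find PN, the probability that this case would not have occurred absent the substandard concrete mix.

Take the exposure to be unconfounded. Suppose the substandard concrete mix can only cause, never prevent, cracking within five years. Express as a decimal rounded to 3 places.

PN ≈ 0.636

Let p₁ = 0.44, p₀ = 0.16.
Under exogeneity and monotonicity, PN = (p₁ − p₀) / p₁.
PN = (0.44 − 0.16) / 0.44 = 0.28 / 0.44 ≈ 0.6364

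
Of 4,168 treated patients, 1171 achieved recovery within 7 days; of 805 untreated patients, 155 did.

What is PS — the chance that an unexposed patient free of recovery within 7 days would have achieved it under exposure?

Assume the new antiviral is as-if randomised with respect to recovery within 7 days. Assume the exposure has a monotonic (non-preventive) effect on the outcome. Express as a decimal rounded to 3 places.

p₁ = P(outcome | exposed) = 1171/4168 = 0.28095
p₀ = P(outcome | unexposed) = 155/805 = 0.19255
Under exogeneity and monotonicity, PS = (p₁ − p₀) / (1 − p₀).
PS = (0.28095 − 0.19255) / (1 − 0.19255) = 0.088404 / 0.80745 ≈ 0.1095

PS ≈ 0.109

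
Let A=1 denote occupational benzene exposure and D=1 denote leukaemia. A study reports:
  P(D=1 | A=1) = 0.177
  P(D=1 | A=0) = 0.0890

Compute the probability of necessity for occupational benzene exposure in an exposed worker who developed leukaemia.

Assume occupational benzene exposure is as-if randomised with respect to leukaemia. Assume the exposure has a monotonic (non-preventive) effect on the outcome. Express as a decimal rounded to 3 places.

Let p₁ = 0.177, p₀ = 0.089.
Under exogeneity and monotonicity, PN = (p₁ − p₀) / p₁.
PN = (0.177 − 0.089) / 0.177 = 0.088 / 0.177 ≈ 0.4972

PN ≈ 0.497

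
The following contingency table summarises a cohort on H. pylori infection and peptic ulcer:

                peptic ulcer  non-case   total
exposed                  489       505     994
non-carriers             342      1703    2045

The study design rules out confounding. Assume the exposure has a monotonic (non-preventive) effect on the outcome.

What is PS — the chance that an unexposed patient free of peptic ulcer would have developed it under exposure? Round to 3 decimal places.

PS ≈ 0.390

p₁ = P(outcome | exposed) = 489/994 = 0.49195
p₀ = P(outcome | unexposed) = 342/2045 = 0.16724
Under exogeneity and monotonicity, PS = (p₁ − p₀) / (1 − p₀).
PS = (0.49195 − 0.16724) / (1 − 0.16724) = 0.32471 / 0.83276 ≈ 0.3899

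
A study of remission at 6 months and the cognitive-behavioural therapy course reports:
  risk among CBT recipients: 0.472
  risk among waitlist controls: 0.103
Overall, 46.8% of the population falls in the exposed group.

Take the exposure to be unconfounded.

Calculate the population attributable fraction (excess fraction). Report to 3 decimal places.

Let p₁ = 0.472, p₀ = 0.103.
Overall risk P(Y=1) = π·p₁ + (1−π)·p₀ = 0.468×0.472 + 0.532×0.103 = 0.27569.
Under exogeneity, PAF = [P(Y=1) − p₀] / P(Y=1).
PAF = (0.27569 − 0.103) / 0.27569 ≈ 0.6264

PAF ≈ 0.626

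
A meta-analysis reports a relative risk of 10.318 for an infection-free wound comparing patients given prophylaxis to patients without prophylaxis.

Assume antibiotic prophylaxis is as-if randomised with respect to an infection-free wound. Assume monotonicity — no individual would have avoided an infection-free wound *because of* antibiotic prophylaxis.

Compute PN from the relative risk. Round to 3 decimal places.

Under exogeneity and monotonicity, PN = (RR − 1) / RR = 1 − 1/RR.
PN = (10.318 − 1) / 10.318 = 9.318 / 10.318 ≈ 0.9031

PN ≈ 0.903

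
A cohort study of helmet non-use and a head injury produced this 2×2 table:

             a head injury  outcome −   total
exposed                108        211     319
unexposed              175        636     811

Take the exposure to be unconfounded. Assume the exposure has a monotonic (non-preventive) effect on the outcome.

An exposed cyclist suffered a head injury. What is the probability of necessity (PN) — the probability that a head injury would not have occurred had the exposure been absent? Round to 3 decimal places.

PN ≈ 0.363

p₁ = P(outcome | exposed) = 108/319 = 0.33856
p₀ = P(outcome | unexposed) = 175/811 = 0.21578
Under exogeneity and monotonicity, PN = (p₁ − p₀)/p₁.
PN = (0.33856 − 0.21578) / 0.33856 ≈ 0.3626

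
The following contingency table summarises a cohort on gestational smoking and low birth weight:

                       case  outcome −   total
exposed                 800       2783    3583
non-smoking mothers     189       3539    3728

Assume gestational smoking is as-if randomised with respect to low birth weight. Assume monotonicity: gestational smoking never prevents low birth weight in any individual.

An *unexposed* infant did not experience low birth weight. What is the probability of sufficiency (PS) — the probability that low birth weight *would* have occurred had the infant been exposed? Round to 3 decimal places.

p₁ = P(outcome | exposed) = 800/3583 = 0.22328
p₀ = P(outcome | unexposed) = 189/3728 = 0.050697
Under exogeneity and monotonicity, PS = (p₁ − p₀) / (1 − p₀).
PS = (0.22328 − 0.050697) / (1 − 0.050697) = 0.17258 / 0.9493 ≈ 0.1818

PS ≈ 0.182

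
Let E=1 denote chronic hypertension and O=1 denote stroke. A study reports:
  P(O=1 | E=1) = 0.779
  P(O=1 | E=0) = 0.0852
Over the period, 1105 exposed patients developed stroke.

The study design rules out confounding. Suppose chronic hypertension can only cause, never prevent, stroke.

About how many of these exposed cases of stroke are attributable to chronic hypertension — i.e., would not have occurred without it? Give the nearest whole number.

about 984 cases

Let p₁ = 0.779, p₀ = 0.0852.
PN = (p₁ − p₀)/p₁ = (0.779 − 0.0852) / 0.779 ≈ 0.89063.
Attributable cases ≈ PN × (exposed cases) = 0.89063 × 1105 ≈ 984.15.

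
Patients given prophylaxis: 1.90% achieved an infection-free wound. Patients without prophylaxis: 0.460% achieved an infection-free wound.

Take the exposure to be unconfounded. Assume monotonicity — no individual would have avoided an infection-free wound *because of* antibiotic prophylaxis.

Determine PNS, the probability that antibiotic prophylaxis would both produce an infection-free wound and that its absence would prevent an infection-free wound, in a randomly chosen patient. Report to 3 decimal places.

PNS ≈ 0.014

p₁ = 0.019, p₀ = 0.0046.
Under exogeneity and monotonicity, PNS = p₁ − p₀.
PNS = 0.019 − 0.0046 = 0.0144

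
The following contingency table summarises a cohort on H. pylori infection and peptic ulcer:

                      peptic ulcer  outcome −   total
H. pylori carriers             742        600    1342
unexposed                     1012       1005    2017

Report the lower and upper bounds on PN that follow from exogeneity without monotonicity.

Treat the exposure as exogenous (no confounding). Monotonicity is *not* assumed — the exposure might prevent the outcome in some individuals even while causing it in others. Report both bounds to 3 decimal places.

0.093 ≤ PN ≤ 0.901

p₁ = P(outcome | exposed) = 742/1342 = 0.55291
p₀ = P(outcome | unexposed) = 1012/2017 = 0.50174
Under exogeneity alone the bounds on PN are max{0,(p₁−p₀)/p₁} ≤ PN ≤ min{1,(1−p₀)/p₁}.
  lower = (p₁ − p₀)/p₁ = 0.051171 / 0.55291 ≈ 0.0925
  upper = min{1, (1 − p₀)/p₁} = 0.49826 / 0.55291 ≈ 0.9012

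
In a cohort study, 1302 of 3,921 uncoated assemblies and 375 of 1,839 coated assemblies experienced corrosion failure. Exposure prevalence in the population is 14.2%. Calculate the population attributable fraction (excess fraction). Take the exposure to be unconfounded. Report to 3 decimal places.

PAF ≈ 0.082

p₁ = P(outcome | exposed) = 1302/3921 = 0.33206
p₀ = P(outcome | unexposed) = 375/1839 = 0.20392
Overall risk P(Y=1) = π·p₁ + (1−π)·p₀ = 0.142×0.33206 + 0.858×0.20392 = 0.22211.
Under exogeneity, PAF = [P(Y=1) − p₀] / P(Y=1).
PAF = (0.22211 − 0.20392) / 0.22211 ≈ 0.0819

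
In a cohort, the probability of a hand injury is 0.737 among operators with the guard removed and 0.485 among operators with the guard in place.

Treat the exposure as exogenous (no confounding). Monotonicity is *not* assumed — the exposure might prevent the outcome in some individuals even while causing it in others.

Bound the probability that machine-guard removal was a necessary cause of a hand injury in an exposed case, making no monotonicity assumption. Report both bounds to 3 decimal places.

Let p₁ = 0.737, p₀ = 0.485.
Under exogeneity alone the bounds on PN are max{0,(p₁−p₀)/p₁} ≤ PN ≤ min{1,(1−p₀)/p₁}.
  lower = (p₁ − p₀)/p₁ = 0.252 / 0.737 ≈ 0.3419
  upper = min{1, (1 − p₀)/p₁} = 0.515 / 0.737 ≈ 0.6988

0.342 ≤ PN ≤ 0.699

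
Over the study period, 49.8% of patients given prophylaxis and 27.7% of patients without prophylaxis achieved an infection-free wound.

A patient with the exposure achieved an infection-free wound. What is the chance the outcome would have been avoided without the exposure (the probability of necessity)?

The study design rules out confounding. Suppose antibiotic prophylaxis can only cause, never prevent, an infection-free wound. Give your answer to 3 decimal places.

p₁ = 0.498, p₀ = 0.277.
Under exogeneity and monotonicity, PN = (p₁ − p₀) / p₁.
PN = (0.498 − 0.277) / 0.498 = 0.221 / 0.498 ≈ 0.4438

PN ≈ 0.444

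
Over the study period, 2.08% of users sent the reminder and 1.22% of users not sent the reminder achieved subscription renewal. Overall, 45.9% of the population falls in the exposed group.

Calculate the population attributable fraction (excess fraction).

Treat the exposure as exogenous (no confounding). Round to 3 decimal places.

PAF ≈ 0.244

p₁ = 0.0208, p₀ = 0.0122.
Overall risk P(Y=1) = π·p₁ + (1−π)·p₀ = 0.459×0.0208 + 0.541×0.0122 = 0.016147.
Under exogeneity, PAF = [P(Y=1) − p₀] / P(Y=1).
PAF = (0.016147 − 0.0122) / 0.016147 ≈ 0.2445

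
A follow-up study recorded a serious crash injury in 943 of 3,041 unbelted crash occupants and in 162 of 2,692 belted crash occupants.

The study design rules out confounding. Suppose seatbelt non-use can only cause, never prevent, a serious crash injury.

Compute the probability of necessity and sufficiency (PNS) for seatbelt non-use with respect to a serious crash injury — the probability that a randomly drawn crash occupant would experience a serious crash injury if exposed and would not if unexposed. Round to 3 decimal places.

p₁ = P(outcome | exposed) = 943/3041 = 0.3101
p₀ = P(outcome | unexposed) = 162/2692 = 0.060178
Under exogeneity and monotonicity, PNS = p₁ − p₀.
PNS = 0.3101 − 0.060178 = 0.24992

PNS ≈ 0.250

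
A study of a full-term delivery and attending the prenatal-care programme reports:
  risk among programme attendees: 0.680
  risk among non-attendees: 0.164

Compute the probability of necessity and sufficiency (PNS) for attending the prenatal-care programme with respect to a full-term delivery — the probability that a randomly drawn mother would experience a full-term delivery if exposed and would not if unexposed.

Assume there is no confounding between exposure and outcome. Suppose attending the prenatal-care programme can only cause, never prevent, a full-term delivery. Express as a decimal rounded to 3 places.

Let p₁ = 0.68, p₀ = 0.164.
Under exogeneity and monotonicity, PNS = p₁ − p₀.
PNS = 0.68 − 0.164 = 0.516

PNS ≈ 0.516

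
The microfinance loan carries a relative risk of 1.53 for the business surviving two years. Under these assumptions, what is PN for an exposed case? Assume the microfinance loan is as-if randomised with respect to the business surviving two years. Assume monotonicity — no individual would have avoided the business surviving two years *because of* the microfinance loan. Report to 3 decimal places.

Under exogeneity and monotonicity, PN = (RR − 1) / RR = 1 − 1/RR.
PN = (1.53 − 1) / 1.53 = 0.53 / 1.53 ≈ 0.3464

PN ≈ 0.346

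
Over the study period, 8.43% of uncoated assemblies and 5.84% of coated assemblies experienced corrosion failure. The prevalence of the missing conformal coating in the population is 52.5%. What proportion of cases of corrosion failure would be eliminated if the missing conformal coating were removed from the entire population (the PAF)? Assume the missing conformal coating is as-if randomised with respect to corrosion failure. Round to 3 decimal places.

PAF ≈ 0.189

p₁ = 0.0843, p₀ = 0.0584.
Overall risk P(Y=1) = π·p₁ + (1−π)·p₀ = 0.525×0.0843 + 0.475×0.0584 = 0.071998.
Under exogeneity, PAF = [P(Y=1) − p₀] / P(Y=1).
PAF = (0.071998 − 0.0584) / 0.071998 ≈ 0.1889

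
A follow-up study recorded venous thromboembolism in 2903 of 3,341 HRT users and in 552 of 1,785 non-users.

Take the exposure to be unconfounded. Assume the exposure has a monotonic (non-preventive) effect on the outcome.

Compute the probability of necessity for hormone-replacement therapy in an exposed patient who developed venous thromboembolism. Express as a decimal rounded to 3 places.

PN ≈ 0.644

p₁ = P(outcome | exposed) = 2903/3341 = 0.8689
p₀ = P(outcome | unexposed) = 552/1785 = 0.30924
Under exogeneity and monotonicity, PN = (p₁ − p₀) / p₁.
PN = (0.8689 − 0.30924) / 0.8689 = 0.55966 / 0.8689 ≈ 0.6441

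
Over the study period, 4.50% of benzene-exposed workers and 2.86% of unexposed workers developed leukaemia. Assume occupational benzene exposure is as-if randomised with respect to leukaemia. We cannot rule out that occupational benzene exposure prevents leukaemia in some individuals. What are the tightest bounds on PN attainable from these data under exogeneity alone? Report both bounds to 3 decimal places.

p₁ = 0.045, p₀ = 0.0286.
Under exogeneity alone the bounds on PN are max{0,(p₁−p₀)/p₁} ≤ PN ≤ min{1,(1−p₀)/p₁}.
  lower = (p₁ − p₀)/p₁ = 0.0164 / 0.045 ≈ 0.3644
  upper = min{1, (1 − p₀)/p₁} = 0.9714 / 0.045 ≈ 21.5867 → capped at 1

0.364 ≤ PN ≤ 1.000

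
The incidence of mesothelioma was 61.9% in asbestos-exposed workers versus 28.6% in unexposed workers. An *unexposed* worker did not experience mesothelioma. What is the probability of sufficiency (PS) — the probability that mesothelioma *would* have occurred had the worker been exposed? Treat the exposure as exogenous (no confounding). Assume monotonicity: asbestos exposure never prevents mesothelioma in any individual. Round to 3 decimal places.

PS ≈ 0.466

p₁ = 0.619, p₀ = 0.286.
Under exogeneity and monotonicity, PS = (p₁ − p₀) / (1 − p₀).
PS = (0.619 − 0.286) / (1 − 0.286) = 0.333 / 0.714 ≈ 0.4664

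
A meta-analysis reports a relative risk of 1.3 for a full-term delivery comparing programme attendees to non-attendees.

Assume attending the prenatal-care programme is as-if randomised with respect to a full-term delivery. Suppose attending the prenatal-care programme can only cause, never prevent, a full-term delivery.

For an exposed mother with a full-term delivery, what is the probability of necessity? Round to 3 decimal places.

Under exogeneity and monotonicity, PN = (RR − 1) / RR = 1 − 1/RR.
PN = (1.3 − 1) / 1.3 = 0.3 / 1.3 ≈ 0.2308

PN ≈ 0.231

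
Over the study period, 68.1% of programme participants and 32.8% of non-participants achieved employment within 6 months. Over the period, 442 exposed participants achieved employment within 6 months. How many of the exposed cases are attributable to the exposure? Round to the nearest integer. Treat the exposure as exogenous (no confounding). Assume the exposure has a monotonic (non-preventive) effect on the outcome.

about 229 cases

p₁ = 0.681, p₀ = 0.328.
PN = (p₁ − p₀)/p₁ = (0.681 − 0.328) / 0.681 ≈ 0.51836.
Attributable cases ≈ PN × (exposed cases) = 0.51836 × 442 ≈ 229.11.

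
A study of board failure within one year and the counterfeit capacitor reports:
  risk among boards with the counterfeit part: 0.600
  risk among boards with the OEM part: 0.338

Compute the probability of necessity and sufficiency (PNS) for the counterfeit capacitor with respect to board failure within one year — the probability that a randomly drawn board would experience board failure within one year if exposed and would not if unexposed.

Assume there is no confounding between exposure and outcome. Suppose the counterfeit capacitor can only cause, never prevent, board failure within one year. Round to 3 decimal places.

Let p₁ = 0.6, p₀ = 0.338.
Under exogeneity and monotonicity, PNS = p₁ − p₀.
PNS = 0.6 − 0.338 = 0.262

PNS ≈ 0.262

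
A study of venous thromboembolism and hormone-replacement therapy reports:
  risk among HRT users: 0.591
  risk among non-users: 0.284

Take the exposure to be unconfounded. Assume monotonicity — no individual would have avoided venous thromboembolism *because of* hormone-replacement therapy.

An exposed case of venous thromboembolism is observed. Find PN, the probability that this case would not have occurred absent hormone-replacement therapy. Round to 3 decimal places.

Let p₁ = 0.591, p₀ = 0.284.
Under exogeneity and monotonicity, PN = (p₁ − p₀) / p₁.
PN = (0.591 − 0.284) / 0.591 = 0.307 / 0.591 ≈ 0.5195

PN ≈ 0.519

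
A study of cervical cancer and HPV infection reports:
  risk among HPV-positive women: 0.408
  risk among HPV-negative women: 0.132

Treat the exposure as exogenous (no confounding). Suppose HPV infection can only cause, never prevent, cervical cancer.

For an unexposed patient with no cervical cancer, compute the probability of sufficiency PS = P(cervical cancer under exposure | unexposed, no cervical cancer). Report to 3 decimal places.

PS ≈ 0.318

Let p₁ = 0.408, p₀ = 0.132.
Under exogeneity and monotonicity, PS = (p₁ − p₀) / (1 − p₀).
PS = (0.408 − 0.132) / (1 − 0.132) = 0.276 / 0.868 ≈ 0.3180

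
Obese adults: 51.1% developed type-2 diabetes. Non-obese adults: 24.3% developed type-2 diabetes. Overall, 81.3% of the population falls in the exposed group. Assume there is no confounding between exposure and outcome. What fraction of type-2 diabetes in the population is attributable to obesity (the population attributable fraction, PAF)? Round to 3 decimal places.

PAF ≈ 0.473

p₁ = 0.511, p₀ = 0.243.
Overall risk P(Y=1) = π·p₁ + (1−π)·p₀ = 0.813×0.511 + 0.187×0.243 = 0.46088.
Under exogeneity, PAF = [P(Y=1) − p₀] / P(Y=1).
PAF = (0.46088 − 0.243) / 0.46088 ≈ 0.4728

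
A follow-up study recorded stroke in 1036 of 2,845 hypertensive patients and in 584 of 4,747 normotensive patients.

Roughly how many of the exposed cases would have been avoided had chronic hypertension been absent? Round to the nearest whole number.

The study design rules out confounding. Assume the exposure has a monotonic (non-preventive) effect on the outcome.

about 686 cases

p₁ = P(outcome | exposed) = 1036/2845 = 0.36415
p₀ = P(outcome | unexposed) = 584/4747 = 0.12303
PN = (p₁ − p₀)/p₁ = (0.36415 − 0.12303) / 0.36415 ≈ 0.66216.
Attributable cases ≈ PN × (exposed cases) = 0.66216 × 1036 ≈ 685.99.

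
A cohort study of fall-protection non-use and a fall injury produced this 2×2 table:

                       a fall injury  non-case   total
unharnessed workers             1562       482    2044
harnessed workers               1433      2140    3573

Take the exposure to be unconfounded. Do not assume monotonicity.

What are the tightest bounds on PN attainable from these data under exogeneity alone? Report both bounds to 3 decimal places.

p₁ = P(outcome | exposed) = 1562/2044 = 0.76419
p₀ = P(outcome | unexposed) = 1433/3573 = 0.40106
Under exogeneity alone the bounds on PN are max{0,(p₁−p₀)/p₁} ≤ PN ≤ min{1,(1−p₀)/p₁}.
  lower = (p₁ − p₀)/p₁ = 0.36312 / 0.76419 ≈ 0.4752
  upper = min{1, (1 − p₀)/p₁} = 0.59894 / 0.76419 ≈ 0.7838

0.475 ≤ PN ≤ 0.784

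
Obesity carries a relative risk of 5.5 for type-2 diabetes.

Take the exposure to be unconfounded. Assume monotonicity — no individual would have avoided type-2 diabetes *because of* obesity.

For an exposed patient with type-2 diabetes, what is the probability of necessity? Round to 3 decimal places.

PN ≈ 0.818

Under exogeneity and monotonicity, PN = (RR − 1) / RR = 1 − 1/RR.
PN = (5.5 − 1) / 5.5 = 4.5 / 5.5 ≈ 0.8182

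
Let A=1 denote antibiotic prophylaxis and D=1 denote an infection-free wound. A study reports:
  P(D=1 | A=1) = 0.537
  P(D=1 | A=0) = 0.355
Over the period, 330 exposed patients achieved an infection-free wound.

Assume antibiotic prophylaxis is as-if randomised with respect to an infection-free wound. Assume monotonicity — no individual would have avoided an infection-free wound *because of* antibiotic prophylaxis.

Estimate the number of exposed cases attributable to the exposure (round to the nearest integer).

about 112 cases

Let p₁ = 0.537, p₀ = 0.355.
PN = (p₁ − p₀)/p₁ = (0.537 − 0.355) / 0.537 ≈ 0.33892.
Attributable cases ≈ PN × (exposed cases) = 0.33892 × 330 ≈ 111.84.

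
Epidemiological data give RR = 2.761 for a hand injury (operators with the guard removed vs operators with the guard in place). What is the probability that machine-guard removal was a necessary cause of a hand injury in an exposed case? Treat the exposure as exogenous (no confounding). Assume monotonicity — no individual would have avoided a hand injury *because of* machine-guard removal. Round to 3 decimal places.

PN ≈ 0.638

Under exogeneity and monotonicity, PN = (RR − 1) / RR = 1 − 1/RR.
PN = (2.761 − 1) / 2.761 = 1.761 / 2.761 ≈ 0.6378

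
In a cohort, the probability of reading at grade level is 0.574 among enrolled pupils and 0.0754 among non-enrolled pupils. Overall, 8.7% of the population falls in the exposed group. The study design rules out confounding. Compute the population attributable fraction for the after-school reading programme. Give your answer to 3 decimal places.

PAF ≈ 0.365

Let p₁ = 0.574, p₀ = 0.0754.
Overall risk P(Y=1) = π·p₁ + (1−π)·p₀ = 0.087×0.574 + 0.913×0.0754 = 0.11878.
Under exogeneity, PAF = [P(Y=1) − p₀] / P(Y=1).
PAF = (0.11878 − 0.0754) / 0.11878 ≈ 0.3652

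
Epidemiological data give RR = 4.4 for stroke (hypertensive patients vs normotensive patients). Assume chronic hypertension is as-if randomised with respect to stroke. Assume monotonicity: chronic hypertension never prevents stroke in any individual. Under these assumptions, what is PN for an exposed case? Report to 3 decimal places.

Under exogeneity and monotonicity, PN = (RR − 1) / RR = 1 − 1/RR.
PN = (4.4 − 1) / 4.4 = 3.4 / 4.4 ≈ 0.7727

PN ≈ 0.773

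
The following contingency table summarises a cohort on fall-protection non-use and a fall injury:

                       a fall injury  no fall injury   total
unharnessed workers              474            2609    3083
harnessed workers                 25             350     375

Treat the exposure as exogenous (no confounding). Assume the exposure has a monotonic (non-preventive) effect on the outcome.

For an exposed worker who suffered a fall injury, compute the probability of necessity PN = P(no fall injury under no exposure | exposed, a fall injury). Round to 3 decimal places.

PN ≈ 0.566

p₁ = P(outcome | exposed) = 474/3083 = 0.15375
p₀ = P(outcome | unexposed) = 25/375 = 0.066667
Under exogeneity and monotonicity, PN = (p₁ − p₀)/p₁.
PN = (0.15375 − 0.066667) / 0.15375 ≈ 0.5664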